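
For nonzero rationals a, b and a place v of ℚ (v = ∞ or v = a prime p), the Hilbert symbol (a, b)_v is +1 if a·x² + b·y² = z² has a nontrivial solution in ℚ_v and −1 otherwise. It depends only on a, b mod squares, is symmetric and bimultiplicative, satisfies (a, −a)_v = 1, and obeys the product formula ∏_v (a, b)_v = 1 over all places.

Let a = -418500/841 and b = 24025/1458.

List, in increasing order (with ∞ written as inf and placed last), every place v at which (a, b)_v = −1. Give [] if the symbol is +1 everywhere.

[3, 5]

Mod squares: a ≡ -465, b ≡ 2. Check v ∈ {∞, 2, 3, 5, 29, 31}.
v=29: a=29^-2·(≡28), b=29^0·(≡27) mod 29; (28|29)=+1, (27|29)=-1; (−1)^{-2·0·14}·(+1)^0·(-1)^-2 = +1.
v=3: a=3^3·(≡1), b=3^-6·(≡2) mod 3; (1|3)=+1, (2|3)=-1; (−1)^{3·-6·1}·(+1)^-6·(-1)^3 = -1.
v=2: v_2(a)=2, v_2(b)=-1; units ≡ 7, 1 (mod 8); ε·ε+αω+βω = 1·0+2·0+-1·0 ≡ 0  ⇒  (a,b)_2 = +1.
v=∞: -465 < 0 and 2 > 0  ⇒  (a,b)_∞ = +1.
v=5: a=5^3·(≡2), b=5^2·(≡2) mod 5; (2|5)=-1, (2|5)=-1; (−1)^{3·2·2}·(-1)^2·(-1)^3 = -1.
v=31: a=31^1·(≡4), b=31^2·(≡25) mod 31; (4|31)=+1, (25|31)=+1; (−1)^{1·2·15}·(+1)^2·(+1)^1 = +1.
Ram(-465, 2) = {3, 5}; no ℚ_3-point on the conic.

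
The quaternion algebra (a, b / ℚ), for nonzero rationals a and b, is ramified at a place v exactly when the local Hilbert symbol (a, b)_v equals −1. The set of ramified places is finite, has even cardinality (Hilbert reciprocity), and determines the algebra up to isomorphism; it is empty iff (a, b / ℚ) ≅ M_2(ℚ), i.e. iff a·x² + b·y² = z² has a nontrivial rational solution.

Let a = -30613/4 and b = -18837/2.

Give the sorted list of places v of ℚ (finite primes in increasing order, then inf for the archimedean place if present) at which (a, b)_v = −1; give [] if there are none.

(a, b) ≡ (-253, -4186) mod (ℚ^×)²; places V = {2, 3, 7, 11, 13, 23, ∞}.
(a,b)_13: α=0, u≡7; β=1, v≡10 (mod 13); (7|13)=-1, (10|13)=+1; sign (−1)^0·-1^1·+1^0 = -1.
(a,b)_7: α=0, u≡3; β=1, v≡2 (mod 7); (3|7)=-1, (2|7)=+1; sign (−1)^0·-1^1·+1^0 = -1.
(a,b)_3: α=0, u≡2; β=2, v≡2 (mod 3); (2|3)=-1, (2|3)=-1; sign (−1)^0·-1^2·-1^0 = +1.
(a,b)_2: α=-2, β=-1; u≡3, v≡3 (mod 8); ε(u)ε(v)=1·1, αω(v)=-2·1, βω(u)=-1·1; sum ≡ 0  ⇒  +1.
(a,b)_∞: sgn(-253)=−, sgn(-4186)=−, so -1.
(a,b)_11: α=3, u≡8; β=0, v≡3 (mod 11); (8|11)=-1, (3|11)=+1; sign (−1)^0·-1^0·+1^3 = +1.
(a,b)_23: α=1, u≡18; β=1, v≡16 (mod 23); (18|23)=+1, (16|23)=+1; sign (−1)^1·+1^1·+1^1 = -1.
(-253, -4186 / ℚ) ramifies at {7, 13, 23, ∞}: a division algebra.

[7, 13, 23, inf]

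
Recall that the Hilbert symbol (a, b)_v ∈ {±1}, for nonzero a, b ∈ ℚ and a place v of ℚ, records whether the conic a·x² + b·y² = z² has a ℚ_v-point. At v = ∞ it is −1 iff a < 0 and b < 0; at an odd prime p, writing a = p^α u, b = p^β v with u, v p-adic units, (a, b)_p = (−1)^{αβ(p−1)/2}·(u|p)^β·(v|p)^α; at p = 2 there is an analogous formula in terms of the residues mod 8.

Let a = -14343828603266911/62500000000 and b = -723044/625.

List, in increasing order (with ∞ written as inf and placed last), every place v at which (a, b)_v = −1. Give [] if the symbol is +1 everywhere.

[17, inf]

(a, b) ≡ (-31, -3689) mod (ℚ^×)²; places V = {2, 5, 7, 17, 31, ∞}.
(a,b)_7: α=8, u≡1; β=3, v≡3 (mod 7); (1|7)=+1, (3|7)=-1; sign (−1)^0·+1^3·-1^8 = +1.
(a,b)_5: α=-12, u≡4; β=-4, v≡1 (mod 5); (4|5)=+1, (1|5)=+1; sign (−1)^0·+1^-4·+1^-12 = +1.
(a,b)_31: α=3, u≡30; β=1, v≡10 (mod 31); (30|31)=-1, (10|31)=+1; sign (−1)^1·-1^1·+1^3 = +1.
(a,b)_∞: sgn(-31)=−, sgn(-3689)=−, so -1.
(a,b)_17: α=4, u≡6; β=1, v≡8 (mod 17); (6|17)=-1, (8|17)=+1; sign (−1)^0·-1^1·+1^4 = -1.
(a,b)_2: α=-8, β=2; u≡1, v≡7 (mod 8); ε(u)ε(v)=0·1, αω(v)=-8·0, βω(u)=2·0; sum ≡ 0  ⇒  +1.
(-31, -3689 / ℚ) ramifies at {17, ∞}: a division algebra.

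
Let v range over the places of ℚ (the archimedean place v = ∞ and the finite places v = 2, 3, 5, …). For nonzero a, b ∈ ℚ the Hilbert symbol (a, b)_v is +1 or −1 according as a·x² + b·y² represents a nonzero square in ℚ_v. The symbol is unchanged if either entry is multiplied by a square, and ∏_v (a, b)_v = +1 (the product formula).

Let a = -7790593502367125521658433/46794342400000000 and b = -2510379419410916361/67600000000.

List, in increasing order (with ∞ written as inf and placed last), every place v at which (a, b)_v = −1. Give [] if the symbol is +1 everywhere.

Mod squares: a ≡ -456617, b ≡ -116809. Check v ∈ {∞, 2, 3, 5, 7, 11, 13, 37, 41, 43}.
v=37: a=37^1·(≡19), b=37^1·(≡33) mod 37; (19|37)=-1, (33|37)=+1; (−1)^{1·1·18}·(-1)^1·(+1)^1 = -1.
v=11: a=11^8·(≡4), b=11^7·(≡7) mod 11; (4|11)=+1, (7|11)=-1; (−1)^{8·7·5}·(+1)^7·(-1)^8 = +1.
v=∞: -456617 < 0 and -116809 < 0  ⇒  (a,b)_∞ = -1.
v=13: a=13^-4·(≡5), b=13^-2·(≡3) mod 13; (5|13)=-1, (3|13)=+1; (−1)^{-4·-2·6}·(-1)^-2·(+1)^-4 = +1.
v=5: a=5^-8·(≡3), b=5^-8·(≡4) mod 5; (3|5)=-1, (4|5)=+1; (−1)^{-8·-8·2}·(-1)^-8·(+1)^-8 = +1.
v=3: a=3^16·(≡1), b=3^8·(≡2) mod 3; (1|3)=+1, (2|3)=-1; (−1)^{16·8·1}·(+1)^8·(-1)^16 = +1.
v=2: v_2(a)=-22, v_2(b)=-10; units ≡ 7, 7 (mod 8); ε·ε+αω+βω = 1·1+-22·0+-10·0 ≡ 1  ⇒  (a,b)_2 = -1.
v=43: a=43^3·(≡39), b=43^2·(≡28) mod 43; (39|43)=-1, (28|43)=-1; (−1)^{3·2·21}·(-1)^2·(-1)^3 = -1.
v=41: a=41^1·(≡6), b=41^1·(≡2) mod 41; (6|41)=-1, (2|41)=+1; (−1)^{1·1·20}·(-1)^1·(+1)^1 = -1.
v=7: a=7^1·(≡2), b=7^1·(≡2) mod 7; (2|7)=+1, (2|7)=+1; (−1)^{1·1·3}·(+1)^1·(+1)^1 = -1.
Ram(-456617, -116809) = {2, 7, 37, 41, 43, ∞}; no ℚ_2-point on the conic.

[2, 7, 37, 41, 43, inf]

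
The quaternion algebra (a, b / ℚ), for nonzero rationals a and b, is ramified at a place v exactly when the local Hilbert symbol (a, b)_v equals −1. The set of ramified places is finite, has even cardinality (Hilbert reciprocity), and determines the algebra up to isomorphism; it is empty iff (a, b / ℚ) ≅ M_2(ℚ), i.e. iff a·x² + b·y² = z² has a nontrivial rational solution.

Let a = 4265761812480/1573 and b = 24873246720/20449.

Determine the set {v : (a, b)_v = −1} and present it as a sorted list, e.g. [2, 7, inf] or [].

(a, b) ≡ (7735, 170) mod (ℚ^×)²; places V = {2, 3, 5, 7, 11, 13, 17, ∞}.
(a,b)_13: α=-1, u≡3; β=-2, v≡9 (mod 13); (3|13)=+1, (9|13)=+1; sign (−1)^0·+1^-2·+1^-1 = +1.
(a,b)_3: α=6, u≡1; β=6, v≡2 (mod 3); (1|3)=+1, (2|3)=-1; sign (−1)^0·+1^6·-1^6 = +1.
(a,b)_∞: sgn(7735)=+, sgn(170)=+, so +1.
(a,b)_11: α=-2, u≡7; β=-2, v≡9 (mod 11); (7|11)=-1, (9|11)=+1; sign (−1)^0·-1^-2·+1^-2 = +1.
(a,b)_17: α=1, u≡16; β=1, v≡3 (mod 17); (16|17)=+1, (3|17)=-1; sign (−1)^0·+1^1·-1^1 = -1.
(a,b)_5: α=1, u≡2; β=1, v≡1 (mod 5); (2|5)=-1, (1|5)=+1; sign (−1)^0·-1^1·+1^1 = -1.
(a,b)_7: α=5, u≡3; β=2, v≡1 (mod 7); (3|7)=-1, (1|7)=+1; sign (−1)^0·-1^2·+1^5 = +1.
(a,b)_2: α=12, β=13; u≡7, v≡5 (mod 8); ε(u)ε(v)=1·0, αω(v)=12·1, βω(u)=13·0; sum ≡ 0  ⇒  +1.
(7735, 170 / ℚ) ramifies at {5, 17}: a division algebra.

[5, 17]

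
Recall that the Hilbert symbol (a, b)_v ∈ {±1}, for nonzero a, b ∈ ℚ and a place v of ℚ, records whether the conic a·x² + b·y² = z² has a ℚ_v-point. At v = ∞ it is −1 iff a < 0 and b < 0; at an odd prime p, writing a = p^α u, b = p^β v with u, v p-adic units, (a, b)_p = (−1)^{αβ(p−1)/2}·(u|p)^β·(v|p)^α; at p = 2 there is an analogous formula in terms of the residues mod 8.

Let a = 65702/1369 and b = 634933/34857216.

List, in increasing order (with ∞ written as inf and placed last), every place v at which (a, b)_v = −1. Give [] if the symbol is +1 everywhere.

[2, 7]

Mod squares: a ≡ 182, b ≡ 13. Check v ∈ {∞, 2, 3, 7, 13, 17, 19, 37, 41}.
v=17: a=17^0·(≡11), b=17^2·(≡9) mod 17; (11|17)=-1, (9|17)=+1; (−1)^{0·2·8}·(-1)^2·(+1)^0 = +1.
v=∞: 182 > 0 and 13 > 0  ⇒  (a,b)_∞ = +1.
v=19: a=19^2·(≡11), b=19^0·(≡8) mod 19; (11|19)=+1, (8|19)=-1; (−1)^{2·0·9}·(+1)^0·(-1)^2 = +1.
v=7: a=7^1·(≡5), b=7^0·(≡6) mod 7; (5|7)=-1, (6|7)=-1; (−1)^{1·0·3}·(-1)^0·(-1)^1 = -1.
v=37: a=37^-2·(≡27), b=37^0·(≡8) mod 37; (27|37)=+1, (8|37)=-1; (−1)^{-2·0·18}·(+1)^0·(-1)^-2 = +1.
v=41: a=41^0·(≡32), b=41^-2·(≡28) mod 41; (32|41)=+1, (28|41)=-1; (−1)^{0·-2·20}·(+1)^-2·(-1)^0 = +1.
v=2: v_2(a)=1, v_2(b)=-8; units ≡ 3, 5 (mod 8); ε·ε+αω+βω = 1·0+1·1+-8·1 ≡ 1  ⇒  (a,b)_2 = -1.
v=13: a=13^1·(≡9), b=13^3·(≡4) mod 13; (9|13)=+1, (4|13)=+1; (−1)^{1·3·6}·(+1)^3·(+1)^1 = +1.
v=3: a=3^0·(≡2), b=3^-4·(≡1) mod 3; (2|3)=-1, (1|3)=+1; (−1)^{0·-4·1}·(-1)^-4·(+1)^0 = +1.
(182, 13 / ℚ) ramifies at {2, 7}: a division algebra.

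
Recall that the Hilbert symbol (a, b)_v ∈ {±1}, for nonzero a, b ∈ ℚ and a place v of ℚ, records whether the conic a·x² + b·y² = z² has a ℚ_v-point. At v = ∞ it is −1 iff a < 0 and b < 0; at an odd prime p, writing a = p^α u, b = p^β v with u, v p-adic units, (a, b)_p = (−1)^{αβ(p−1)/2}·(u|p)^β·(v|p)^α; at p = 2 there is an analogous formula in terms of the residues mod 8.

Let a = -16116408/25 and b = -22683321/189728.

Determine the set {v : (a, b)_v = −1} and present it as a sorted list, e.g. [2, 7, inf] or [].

Mod squares: a ≡ -49742, b ≡ -1938. Check v ∈ {∞, 2, 3, 5, 7, 11, 17, 19}.
v=19: a=19^1·(≡7), b=19^1·(≡18) mod 19; (7|19)=+1, (18|19)=-1; (−1)^{1·1·9}·(+1)^1·(-1)^1 = +1.
v=2: v_2(a)=3, v_2(b)=-5; units ≡ 1, 7 (mod 8); ε·ε+αω+βω = 0·1+3·0+-5·0 ≡ 0  ⇒  (a,b)_2 = +1.
v=3: a=3^4·(≡1), b=3^5·(≡2) mod 3; (1|3)=+1, (2|3)=-1; (−1)^{4·5·1}·(+1)^5·(-1)^4 = +1.
v=7: a=7^1·(≡3), b=7^-2·(≡4) mod 7; (3|7)=-1, (4|7)=+1; (−1)^{1·-2·3}·(-1)^-2·(+1)^1 = +1.
v=∞: -49742 < 0 and -1938 < 0  ⇒  (a,b)_∞ = -1.
v=5: a=5^-2·(≡2), b=5^0·(≡3) mod 5; (2|5)=-1, (3|5)=-1; (−1)^{-2·0·2}·(-1)^0·(-1)^-2 = +1.
v=17: a=17^1·(≡4), b=17^3·(≡3) mod 17; (4|17)=+1, (3|17)=-1; (−1)^{1·3·8}·(+1)^3·(-1)^1 = -1.
v=11: a=11^1·(≡2), b=11^-2·(≡9) mod 11; (2|11)=-1, (9|11)=+1; (−1)^{1·-2·5}·(-1)^-2·(+1)^1 = +1.
(-49742, -1938 / ℚ) ramifies at {17, ∞}: a division algebra.

[17, inf]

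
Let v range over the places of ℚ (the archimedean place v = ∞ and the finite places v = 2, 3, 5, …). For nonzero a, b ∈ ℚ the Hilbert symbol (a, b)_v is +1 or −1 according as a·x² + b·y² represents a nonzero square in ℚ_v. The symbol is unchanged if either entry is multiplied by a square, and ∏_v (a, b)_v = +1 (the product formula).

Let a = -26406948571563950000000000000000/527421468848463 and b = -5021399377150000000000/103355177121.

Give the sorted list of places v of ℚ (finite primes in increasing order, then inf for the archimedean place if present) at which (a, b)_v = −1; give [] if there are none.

(a, b) ≡ (-13685, -115) mod (ℚ^×)²; places V = {2, 3, 5, 7, 13, 17, 23, ∞}.
(a,b)_5: α=17, u≡2; β=11, v≡3 (mod 5); (2|5)=-1, (3|5)=-1; sign (−1)^0·-1^11·-1^17 = +1.
(a,b)_∞: sgn(-13685)=−, sgn(-115)=−, so -1.
(a,b)_23: α=5, u≡18; β=3, v≡1 (mod 23); (18|23)=+1, (1|23)=+1; sign (−1)^1·+1^3·+1^5 = -1.
(a,b)_2: α=16, β=10; u≡3, v≡5 (mod 8); ε(u)ε(v)=1·0, αω(v)=16·1, βω(u)=10·1; sum ≡ 0  ⇒  +1.
(a,b)_3: α=-22, u≡1; β=-16, v≡2 (mod 3); (1|3)=+1, (2|3)=-1; sign (−1)^0·+1^-16·-1^-22 = +1.
(a,b)_7: α=-5, u≡3; β=-4, v≡4 (mod 7); (3|7)=-1, (4|7)=+1; sign (−1)^0·-1^-4·+1^-5 = +1.
(a,b)_17: α=1, u≡10; β=2, v≡4 (mod 17); (10|17)=-1, (4|17)=+1; sign (−1)^0·-1^2·+1^1 = +1.
(a,b)_13: α=6, u≡1; β=4, v≡6 (mod 13); (1|13)=+1, (6|13)=-1; sign (−1)^0·+1^4·-1^6 = +1.
(-13685, -115 / ℚ) ramifies at {23, ∞}: a division algebra.

[23, inf]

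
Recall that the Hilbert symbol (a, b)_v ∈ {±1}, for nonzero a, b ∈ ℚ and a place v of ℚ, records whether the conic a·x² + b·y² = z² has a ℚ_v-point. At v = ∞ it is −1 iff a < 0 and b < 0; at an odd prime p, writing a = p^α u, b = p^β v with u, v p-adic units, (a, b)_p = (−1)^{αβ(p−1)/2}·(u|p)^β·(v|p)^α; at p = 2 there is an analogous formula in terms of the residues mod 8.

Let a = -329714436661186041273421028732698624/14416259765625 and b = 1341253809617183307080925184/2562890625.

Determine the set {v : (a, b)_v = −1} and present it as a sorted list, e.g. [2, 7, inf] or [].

[19, 31, 37, 47]

(a, b) ≡ (-41995111, 1354681) mod (ℚ^×)²; places V = {2, 3, 5, 11, 19, 31, 37, 41, 47, ∞}.
(a,b)_19: α=1, u≡16; β=1, v≡11 (mod 19); (16|19)=+1, (11|19)=+1; sign (−1)^1·+1^1·+1^1 = -1.
(a,b)_∞: sgn(-41995111)=−, sgn(1354681)=+, so +1.
(a,b)_37: α=1, u≡12; β=1, v≡14 (mod 37); (12|37)=+1, (14|37)=-1; sign (−1)^0·+1^1·-1^1 = -1.
(a,b)_47: α=1, u≡28; β=1, v≡27 (mod 47); (28|47)=+1, (27|47)=+1; sign (−1)^1·+1^1·+1^1 = -1.
(a,b)_11: α=6, u≡8; β=4, v≡3 (mod 11); (8|11)=-1, (3|11)=+1; sign (−1)^0·-1^4·+1^6 = +1.
(a,b)_31: α=3, u≡1; β=2, v≡23 (mod 31); (1|31)=+1, (23|31)=-1; sign (−1)^0·+1^2·-1^3 = -1.
(a,b)_41: α=1, u≡36; β=1, v≡32 (mod 41); (36|41)=+1, (32|41)=+1; sign (−1)^0·+1^1·+1^1 = +1.
(a,b)_5: α=-12, u≡4; β=-8, v≡4 (mod 5); (4|5)=+1, (4|5)=+1; sign (−1)^0·+1^-8·+1^-12 = +1.
(a,b)_3: α=-10, u≡2; β=-8, v≡1 (mod 3); (2|3)=-1, (1|3)=+1; sign (−1)^0·-1^-8·+1^-10 = +1.
(a,b)_2: α=62, β=46; u≡1, v≡1 (mod 8); ε(u)ε(v)=0·0, αω(v)=62·0, βω(u)=46·0; sum ≡ 0  ⇒  +1.
(-41995111, 1354681 / ℚ) ramifies at {19, 31, 37, 47}: a division algebra.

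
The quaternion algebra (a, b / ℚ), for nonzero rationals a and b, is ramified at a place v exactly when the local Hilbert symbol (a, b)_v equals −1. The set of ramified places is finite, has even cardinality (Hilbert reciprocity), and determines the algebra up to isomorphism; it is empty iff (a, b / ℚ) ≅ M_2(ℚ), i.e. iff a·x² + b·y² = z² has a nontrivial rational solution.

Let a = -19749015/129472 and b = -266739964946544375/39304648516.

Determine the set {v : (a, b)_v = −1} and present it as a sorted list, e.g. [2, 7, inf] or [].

Mod squares: a ≡ -14105, b ≡ -31. Check v ∈ {∞, 2, 3, 5, 7, 11, 13, 17, 31}.
v=17: a=17^-2·(≡12), b=17^-4·(≡11) mod 17; (12|17)=-1, (11|17)=-1; (−1)^{-2·-4·8}·(-1)^-4·(-1)^-2 = +1.
v=5: a=5^1·(≡1), b=5^4·(≡4) mod 5; (1|5)=+1, (4|5)=+1; (−1)^{1·4·2}·(+1)^4·(+1)^1 = +1.
v=∞: -14105 < 0 and -31 < 0  ⇒  (a,b)_∞ = -1.
v=2: v_2(a)=-6, v_2(b)=-2; units ≡ 7, 1 (mod 8); ε·ε+αω+βω = 1·0+-6·0+-2·0 ≡ 0  ⇒  (a,b)_2 = +1.
v=3: a=3^4·(≡1), b=3^6·(≡2) mod 3; (1|3)=+1, (2|3)=-1; (−1)^{4·6·1}·(+1)^6·(-1)^4 = +1.
v=31: a=31^1·(≡1), b=31^5·(≡30) mod 31; (1|31)=+1, (30|31)=-1; (−1)^{1·5·15}·(+1)^5·(-1)^1 = +1.
v=11: a=11^2·(≡7), b=11^2·(≡2) mod 11; (7|11)=-1, (2|11)=-1; (−1)^{2·2·5}·(-1)^2·(-1)^2 = +1.
v=13: a=13^1·(≡5), b=13^2·(≡2) mod 13; (5|13)=-1, (2|13)=-1; (−1)^{1·2·6}·(-1)^2·(-1)^1 = -1.
v=7: a=7^-1·(≡4), b=7^-6·(≡4) mod 7; (4|7)=+1, (4|7)=+1; (−1)^{-1·-6·3}·(+1)^-6·(+1)^-1 = +1.
|Ram(-14105, -31)| = 2, even; anisotropic at {13, ∞}.

[13, inf]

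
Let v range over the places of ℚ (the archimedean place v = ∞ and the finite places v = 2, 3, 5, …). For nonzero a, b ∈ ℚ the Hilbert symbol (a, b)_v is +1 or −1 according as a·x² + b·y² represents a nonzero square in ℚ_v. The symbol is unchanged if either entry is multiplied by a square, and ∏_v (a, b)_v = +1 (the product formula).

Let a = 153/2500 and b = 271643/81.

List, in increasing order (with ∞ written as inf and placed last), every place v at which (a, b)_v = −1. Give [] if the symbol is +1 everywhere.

(a, b) ≡ (17, 323) mod (ℚ^×)²; places V = {2, 3, 5, 17, 19, 29, ∞}.
(a,b)_29: α=0, u≡11; β=2, v≡9 (mod 29); (11|29)=-1, (9|29)=+1; sign (−1)^0·-1^2·+1^0 = +1.
(a,b)_3: α=2, u≡2; β=-4, v≡2 (mod 3); (2|3)=-1, (2|3)=-1; sign (−1)^0·-1^-4·-1^2 = +1.
(a,b)_2: α=-2, β=0; u≡1, v≡3 (mod 8); ε(u)ε(v)=0·1, αω(v)=-2·1, βω(u)=0·0; sum ≡ 0  ⇒  +1.
(a,b)_19: α=0, u≡7; β=1, v≡17 (mod 19); (7|19)=+1, (17|19)=+1; sign (−1)^0·+1^1·+1^0 = +1.
(a,b)_∞: sgn(17)=+, sgn(323)=+, so +1.
(a,b)_5: α=-4, u≡2; β=0, v≡3 (mod 5); (2|5)=-1, (3|5)=-1; sign (−1)^0·-1^0·-1^-4 = +1.
(a,b)_17: α=1, u≡9; β=1, v≡13 (mod 17); (9|17)=+1, (13|17)=+1; sign (−1)^0·+1^1·+1^1 = +1.
Ram(a, b) = ∅: the form 17·x² + 323·y² − z² is isotropic over every ℚ_v, so by Hasse–Minkowski it is isotropic over ℚ.

[]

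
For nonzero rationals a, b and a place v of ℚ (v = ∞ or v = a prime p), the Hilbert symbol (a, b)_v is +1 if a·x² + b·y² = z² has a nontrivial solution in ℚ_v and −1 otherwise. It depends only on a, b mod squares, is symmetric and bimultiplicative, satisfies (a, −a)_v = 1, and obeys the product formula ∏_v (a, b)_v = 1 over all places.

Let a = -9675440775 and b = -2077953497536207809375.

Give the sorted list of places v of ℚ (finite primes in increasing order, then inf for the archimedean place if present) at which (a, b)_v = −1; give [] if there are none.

[3, 11, 13, inf]

Mod squares: a ≡ -2431, b ≡ -53295. Check v ∈ {∞, 2, 3, 5, 7, 11, 13, 17, 19}.
v=13: a=13^1·(≡2), b=13^2·(≡8) mod 13; (2|13)=-1, (8|13)=-1; (−1)^{1·2·6}·(-1)^2·(-1)^1 = -1.
v=11: a=11^1·(≡6), b=11^3·(≡6) mod 11; (6|11)=-1, (6|11)=-1; (−1)^{1·3·5}·(-1)^3·(-1)^1 = -1.
v=2: v_2(a)=0, v_2(b)=0; units ≡ 1, 1 (mod 8); ε·ε+αω+βω = 0·0+0·0+0·0 ≡ 0  ⇒  (a,b)_2 = +1.
v=17: a=17^1·(≡3), b=17^3·(≡14) mod 17; (3|17)=-1, (14|17)=-1; (−1)^{1·3·8}·(-1)^3·(-1)^1 = +1.
v=5: a=5^2·(≡4), b=5^5·(≡1) mod 5; (4|5)=+1, (1|5)=+1; (−1)^{2·5·2}·(+1)^5·(+1)^2 = +1.
v=7: a=7^2·(≡6), b=7^0·(≡3) mod 7; (6|7)=-1, (3|7)=-1; (−1)^{2·0·3}·(-1)^0·(-1)^2 = +1.
v=∞: -2431 < 0 and -53295 < 0  ⇒  (a,b)_∞ = -1.
v=19: a=19^2·(≡5), b=19^5·(≡6) mod 19; (5|19)=+1, (6|19)=+1; (−1)^{2·5·9}·(+1)^5·(+1)^2 = +1.
v=3: a=3^2·(≡2), b=3^5·(≡1) mod 3; (2|3)=-1, (1|3)=+1; (−1)^{2·5·1}·(-1)^5·(+1)^2 = -1.
(-2431, -53295 / ℚ) ramifies at {3, 11, 13, ∞}: a division algebra.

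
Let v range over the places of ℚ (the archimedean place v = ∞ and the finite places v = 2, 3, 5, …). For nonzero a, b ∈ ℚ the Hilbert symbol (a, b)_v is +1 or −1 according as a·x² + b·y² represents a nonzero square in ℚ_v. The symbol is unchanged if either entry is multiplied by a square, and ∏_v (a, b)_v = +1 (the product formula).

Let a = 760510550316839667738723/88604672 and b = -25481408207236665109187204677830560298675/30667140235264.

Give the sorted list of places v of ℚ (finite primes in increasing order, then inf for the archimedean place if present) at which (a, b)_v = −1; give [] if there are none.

[2, 19, 23, 41]

Mod squares: a ≡ 643126, b ≡ -13243. Check v ∈ {∞, 2, 3, 5, 11, 13, 17, 19, 23, 31, 41}.
v=13: a=13^-2·(≡4), b=13^-4·(≡3) mod 13; (4|13)=+1, (3|13)=+1; (−1)^{-2·-4·6}·(+1)^-4·(+1)^-2 = +1.
v=∞: 643126 > 0 and -13243 < 0  ⇒  (a,b)_∞ = +1.
v=2: v_2(a)=-19, v_2(b)=-30; units ≡ 3, 5 (mod 8); ε·ε+αω+βω = 1·0+-19·1+-30·1 ≡ 1  ⇒  (a,b)_2 = -1.
v=23: a=23^3·(≡10), b=23^4·(≡10) mod 23; (10|23)=-1, (10|23)=-1; (−1)^{3·4·11}·(-1)^4·(-1)^3 = -1.
v=5: a=5^0·(≡4), b=5^2·(≡2) mod 5; (4|5)=+1, (2|5)=-1; (−1)^{0·2·2}·(+1)^2·(-1)^0 = +1.
v=19: a=19^2·(≡13), b=19^3·(≡5) mod 19; (13|19)=-1, (5|19)=+1; (−1)^{2·3·9}·(-1)^3·(+1)^2 = -1.
v=11: a=11^3·(≡5), b=11^6·(≡4) mod 11; (5|11)=+1, (4|11)=+1; (−1)^{3·6·5}·(+1)^6·(+1)^3 = +1.
v=17: a=17^4·(≡4), b=17^7·(≡6) mod 17; (4|17)=+1, (6|17)=-1; (−1)^{4·7·8}·(+1)^7·(-1)^4 = +1.
v=31: a=31^1·(≡18), b=31^2·(≡16) mod 31; (18|31)=+1, (16|31)=+1; (−1)^{1·2·15}·(+1)^2·(+1)^1 = +1.
v=41: a=41^3·(≡22), b=41^5·(≡23) mod 41; (22|41)=-1, (23|41)=+1; (−1)^{3·5·20}·(-1)^5·(+1)^3 = -1.
v=3: a=3^6·(≡1), b=3^8·(≡2) mod 3; (1|3)=+1, (2|3)=-1; (−1)^{6·8·1}·(+1)^8·(-1)^6 = +1.
(643126, -13243 / ℚ) ramifies at {2, 19, 23, 41}: a division algebra.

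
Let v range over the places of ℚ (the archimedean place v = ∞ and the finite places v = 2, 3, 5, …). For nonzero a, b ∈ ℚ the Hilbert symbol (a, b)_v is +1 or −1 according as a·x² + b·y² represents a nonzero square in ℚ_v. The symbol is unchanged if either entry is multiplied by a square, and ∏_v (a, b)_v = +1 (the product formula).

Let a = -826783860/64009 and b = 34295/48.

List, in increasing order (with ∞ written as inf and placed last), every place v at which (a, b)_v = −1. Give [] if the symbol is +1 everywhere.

[3, 19]

(a, b) ≡ (-11685, 285) mod (ℚ^×)²; places V = {2, 3, 5, 7, 11, 19, 23, 41, ∞}.
(a,b)_5: α=1, u≡2; β=1, v≡3 (mod 5); (2|5)=-1, (3|5)=-1; sign (−1)^0·-1^1·-1^1 = +1.
(a,b)_19: α=3, u≡2; β=3, v≡10 (mod 19); (2|19)=-1, (10|19)=-1; sign (−1)^1·-1^3·-1^3 = -1.
(a,b)_7: α=2, u≡3; β=0, v≡5 (mod 7); (3|7)=-1, (5|7)=-1; sign (−1)^0·-1^0·-1^2 = +1.
(a,b)_3: α=1, u≡2; β=-1, v≡2 (mod 3); (2|3)=-1, (2|3)=-1; sign (−1)^1·-1^-1·-1^1 = -1.
(a,b)_41: α=1, u≡18; β=0, v≡32 (mod 41); (18|41)=+1, (32|41)=+1; sign (−1)^0·+1^0·+1^1 = +1.
(a,b)_2: α=2, β=-4; u≡3, v≡5 (mod 8); ε(u)ε(v)=1·0, αω(v)=2·1, βω(u)=-4·1; sum ≡ 0  ⇒  +1.
(a,b)_23: α=-2, u≡14; β=0, v≡1 (mod 23); (14|23)=-1, (1|23)=+1; sign (−1)^0·-1^0·+1^-2 = +1.
(a,b)_11: α=-2, u≡10; β=0, v≡2 (mod 11); (10|11)=-1, (2|11)=-1; sign (−1)^0·-1^0·-1^-2 = +1.
(a,b)_∞: sgn(-11685)=−, sgn(285)=+, so +1.
Ram(-11685, 285) = {3, 19}; no ℚ_3-point on the conic.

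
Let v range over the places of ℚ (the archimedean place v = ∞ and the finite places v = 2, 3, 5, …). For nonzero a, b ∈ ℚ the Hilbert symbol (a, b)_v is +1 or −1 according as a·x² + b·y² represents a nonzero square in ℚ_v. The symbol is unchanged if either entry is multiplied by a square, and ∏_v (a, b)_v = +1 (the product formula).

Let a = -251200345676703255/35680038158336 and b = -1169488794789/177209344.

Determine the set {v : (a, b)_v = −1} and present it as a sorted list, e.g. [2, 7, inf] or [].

[2, 17, 19, inf]

Mod squares: a ≡ -2470, b ≡ -2261. Check v ∈ {∞, 2, 3, 5, 7, 11, 13, 17, 19}.
v=3: a=3^4·(≡2), b=3^4·(≡1) mod 3; (2|3)=-1, (1|3)=+1; (−1)^{4·4·1}·(-1)^4·(+1)^4 = +1.
v=∞: -2470 < 0 and -2261 < 0  ⇒  (a,b)_∞ = -1.
v=2: v_2(a)=-27, v_2(b)=-20; units ≡ 5, 3 (mod 8); ε·ε+αω+βω = 0·1+-27·1+-20·1 ≡ 1  ⇒  (a,b)_2 = -1.
v=7: a=7^4·(≡2), b=7^3·(≡5) mod 7; (2|7)=+1, (5|7)=-1; (−1)^{4·3·3}·(+1)^3·(-1)^4 = +1.
v=13: a=13^-3·(≡2), b=13^-2·(≡4) mod 13; (2|13)=-1, (4|13)=+1; (−1)^{-3·-2·6}·(-1)^-2·(+1)^-3 = +1.
v=19: a=19^7·(≡2), b=19^5·(≡13) mod 19; (2|19)=-1, (13|19)=-1; (−1)^{7·5·9}·(-1)^5·(-1)^7 = -1.
v=5: a=5^1·(≡4), b=5^0·(≡4) mod 5; (4|5)=+1, (4|5)=+1; (−1)^{1·0·2}·(+1)^0·(+1)^1 = +1.
v=17: a=17^2·(≡7), b=17^1·(≡10) mod 17; (7|17)=-1, (10|17)=-1; (−1)^{2·1·8}·(-1)^1·(-1)^2 = -1.
v=11: a=11^-2·(≡3), b=11^0·(≡1) mod 11; (3|11)=+1, (1|11)=+1; (−1)^{-2·0·5}·(+1)^0·(+1)^-2 = +1.
Ram(-2470, -2261) = {2, 17, 19, ∞}; no ℚ_2-point on the conic.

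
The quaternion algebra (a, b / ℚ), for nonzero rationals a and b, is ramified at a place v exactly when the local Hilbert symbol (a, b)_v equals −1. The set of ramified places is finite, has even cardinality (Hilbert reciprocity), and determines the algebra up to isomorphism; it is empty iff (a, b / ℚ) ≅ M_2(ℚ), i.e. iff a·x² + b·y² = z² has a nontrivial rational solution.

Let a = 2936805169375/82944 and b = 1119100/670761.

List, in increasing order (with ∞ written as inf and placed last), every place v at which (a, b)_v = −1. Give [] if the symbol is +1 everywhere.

(a, b) ≡ (265639, 31) mod (ℚ^×)²; places V = {2, 3, 5, 7, 11, 13, 19, 31, 41, ∞}.
(a,b)_3: α=-4, u≡1; β=-4, v≡1 (mod 3); (1|3)=+1, (1|3)=+1; sign (−1)^0·+1^-4·+1^-4 = +1.
(a,b)_13: α=0, u≡3; β=-2, v≡2 (mod 13); (3|13)=+1, (2|13)=-1; sign (−1)^0·+1^-2·-1^0 = +1.
(a,b)_19: α=3, u≡1; β=2, v≡15 (mod 19); (1|19)=+1, (15|19)=-1; sign (−1)^0·+1^2·-1^3 = -1.
(a,b)_31: α=1, u≡3; β=1, v≡10 (mod 31); (3|31)=-1, (10|31)=+1; sign (−1)^1·-1^1·+1^1 = +1.
(a,b)_41: α=1, u≡16; β=0, v≡5 (mod 41); (16|41)=+1, (5|41)=+1; sign (−1)^0·+1^0·+1^1 = +1.
(a,b)_5: α=4, u≡4; β=2, v≡4 (mod 5); (4|5)=+1, (4|5)=+1; sign (−1)^0·+1^2·+1^4 = +1.
(a,b)_2: α=-10, β=2; u≡7, v≡7 (mod 8); ε(u)ε(v)=1·1, αω(v)=-10·0, βω(u)=2·0; sum ≡ 1  ⇒  -1.
(a,b)_11: α=1, u≡9; β=0, v≡5 (mod 11); (9|11)=+1, (5|11)=+1; sign (−1)^0·+1^0·+1^1 = +1.
(a,b)_∞: sgn(265639)=+, sgn(31)=+, so +1.
(a,b)_7: α=2, u≡3; β=-2, v≡6 (mod 7); (3|7)=-1, (6|7)=-1; sign (−1)^0·-1^-2·-1^2 = +1.
(265639, 31 / ℚ) ramifies at {2, 19}: a division algebra.

[2, 19]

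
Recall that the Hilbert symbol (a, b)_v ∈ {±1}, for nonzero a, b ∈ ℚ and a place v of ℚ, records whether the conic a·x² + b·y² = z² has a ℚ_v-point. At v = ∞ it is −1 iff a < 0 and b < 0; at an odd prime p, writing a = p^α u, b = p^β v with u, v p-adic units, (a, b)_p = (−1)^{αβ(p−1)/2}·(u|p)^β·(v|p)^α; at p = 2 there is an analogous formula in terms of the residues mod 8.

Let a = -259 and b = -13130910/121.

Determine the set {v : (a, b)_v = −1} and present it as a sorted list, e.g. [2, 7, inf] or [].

[2, 7, 29, 37, 43, inf]

Mod squares: a ≡ -259, b ≡ -162110. Check v ∈ {∞, 2, 3, 5, 7, 11, 13, 29, 37, 43}.
v=3: a=3^0·(≡2), b=3^4·(≡1) mod 3; (2|3)=-1, (1|3)=+1; (−1)^{0·4·1}·(-1)^4·(+1)^0 = +1.
v=7: a=7^1·(≡5), b=7^0·(≡6) mod 7; (5|7)=-1, (6|7)=-1; (−1)^{1·0·3}·(-1)^0·(-1)^1 = -1.
v=13: a=13^0·(≡1), b=13^1·(≡1) mod 13; (1|13)=+1, (1|13)=+1; (−1)^{0·1·6}·(+1)^1·(+1)^0 = +1.
v=2: v_2(a)=0, v_2(b)=1; units ≡ 5, 1 (mod 8); ε·ε+αω+βω = 0·0+0·0+1·1 ≡ 1  ⇒  (a,b)_2 = -1.
v=37: a=37^1·(≡30), b=37^0·(≡2) mod 37; (30|37)=+1, (2|37)=-1; (−1)^{1·0·18}·(+1)^0·(-1)^1 = -1.
v=5: a=5^0·(≡1), b=5^1·(≡3) mod 5; (1|5)=+1, (3|5)=-1; (−1)^{0·1·2}·(+1)^1·(-1)^0 = +1.
v=11: a=11^0·(≡5), b=11^-2·(≡10) mod 11; (5|11)=+1, (10|11)=-1; (−1)^{0·-2·5}·(+1)^-2·(-1)^0 = +1.
v=29: a=29^0·(≡2), b=29^1·(≡9) mod 29; (2|29)=-1, (9|29)=+1; (−1)^{0·1·14}·(-1)^1·(+1)^0 = -1.
v=43: a=43^0·(≡42), b=43^1·(≡41) mod 43; (42|43)=-1, (41|43)=+1; (−1)^{0·1·21}·(-1)^1·(+1)^0 = -1.
v=∞: -259 < 0 and -162110 < 0  ⇒  (a,b)_∞ = -1.
(-259, -162110 / ℚ) ramifies at {2, 7, 29, 37, 43, ∞}: a division algebra.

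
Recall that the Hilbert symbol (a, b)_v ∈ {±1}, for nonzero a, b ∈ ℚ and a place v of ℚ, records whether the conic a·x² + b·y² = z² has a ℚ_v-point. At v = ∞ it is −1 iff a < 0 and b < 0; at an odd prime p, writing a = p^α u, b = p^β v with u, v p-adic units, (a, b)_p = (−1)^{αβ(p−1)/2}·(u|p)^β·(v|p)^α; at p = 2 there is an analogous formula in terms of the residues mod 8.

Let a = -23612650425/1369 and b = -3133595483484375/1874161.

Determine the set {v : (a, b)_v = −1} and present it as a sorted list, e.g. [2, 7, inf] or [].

(a, b) ≡ (-12673, -494247) mod (ℚ^×)²; places V = {2, 3, 5, 7, 13, 19, 23, 29, 37, ∞}.
(a,b)_∞: sgn(-12673)=−, sgn(-494247)=−, so -1.
(a,b)_19: α=1, u≡1; β=1, v≡6 (mod 19); (1|19)=+1, (6|19)=+1; sign (−1)^1·+1^1·+1^1 = -1.
(a,b)_23: α=1, u≡13; β=1, v≡18 (mod 23); (13|23)=+1, (18|23)=+1; sign (−1)^1·+1^1·+1^1 = -1.
(a,b)_3: α=2, u≡2; β=1, v≡2 (mod 3); (2|3)=-1, (2|3)=-1; sign (−1)^0·-1^1·-1^2 = -1.
(a,b)_37: α=-2, u≡29; β=-4, v≡36 (mod 37); (29|37)=-1, (36|37)=+1; sign (−1)^0·-1^-4·+1^-2 = +1.
(a,b)_29: α=1, u≡18; β=1, v≡13 (mod 29); (18|29)=-1, (13|29)=+1; sign (−1)^0·-1^1·+1^1 = -1.
(a,b)_7: α=2, u≡1; β=4, v≡1 (mod 7); (1|7)=+1, (1|7)=+1; sign (−1)^0·+1^4·+1^2 = +1.
(a,b)_2: α=0, β=0; u≡7, v≡1 (mod 8); ε(u)ε(v)=1·0, αω(v)=0·0, βω(u)=0·0; sum ≡ 0  ⇒  +1.
(a,b)_5: α=2, u≡2; β=6, v≡2 (mod 5); (2|5)=-1, (2|5)=-1; sign (−1)^0·-1^6·-1^2 = +1.
(a,b)_13: α=2, u≡7; β=3, v≡8 (mod 13); (7|13)=-1, (8|13)=-1; sign (−1)^0·-1^3·-1^2 = -1.
|Ram(-12673, -494247)| = 6, even; anisotropic at {3, 13, 19, 23, 29, ∞}.

[3, 13, 19, 23, 29, inf]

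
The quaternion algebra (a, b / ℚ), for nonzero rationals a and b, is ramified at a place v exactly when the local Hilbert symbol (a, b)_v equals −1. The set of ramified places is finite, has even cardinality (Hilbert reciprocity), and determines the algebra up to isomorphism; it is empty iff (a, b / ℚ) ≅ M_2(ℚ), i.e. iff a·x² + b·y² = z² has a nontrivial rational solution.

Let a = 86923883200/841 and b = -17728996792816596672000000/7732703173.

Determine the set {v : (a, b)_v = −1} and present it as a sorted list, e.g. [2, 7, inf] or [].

[11, 13]

(a, b) ≡ (187, -2431) mod (ℚ^×)²; places V = {2, 3, 5, 7, 11, 13, 17, 29, ∞}.
(a,b)_∞: sgn(187)=+, sgn(-2431)=−, so +1.
(a,b)_13: α=0, u≡7; β=-1, v≡5 (mod 13); (7|13)=-1, (5|13)=-1; sign (−1)^0·-1^-1·-1^0 = -1.
(a,b)_11: α=3, u≡7; β=7, v≡6 (mod 11); (7|11)=-1, (6|11)=-1; sign (−1)^1·-1^7·-1^3 = -1.
(a,b)_17: α=1, u≡5; β=3, v≡12 (mod 17); (5|17)=-1, (12|17)=-1; sign (−1)^0·-1^3·-1^1 = +1.
(a,b)_2: α=6, β=12; u≡3, v≡1 (mod 8); ε(u)ε(v)=1·0, αω(v)=6·0, βω(u)=12·1; sum ≡ 0  ⇒  +1.
(a,b)_5: α=2, u≡3; β=6, v≡4 (mod 5); (3|5)=-1, (4|5)=+1; sign (−1)^0·-1^6·+1^2 = +1.
(a,b)_29: α=-2, u≡22; β=-6, v≡16 (mod 29); (22|29)=+1, (16|29)=+1; sign (−1)^0·+1^-6·+1^-2 = +1.
(a,b)_7: α=4, u≡5; β=2, v≡5 (mod 7); (5|7)=-1, (5|7)=-1; sign (−1)^0·-1^2·-1^4 = +1.
(a,b)_3: α=0, u≡1; β=10, v≡2 (mod 3); (1|3)=+1, (2|3)=-1; sign (−1)^0·+1^10·-1^0 = +1.
(187, -2431 / ℚ) ramifies at {11, 13}: a division algebra.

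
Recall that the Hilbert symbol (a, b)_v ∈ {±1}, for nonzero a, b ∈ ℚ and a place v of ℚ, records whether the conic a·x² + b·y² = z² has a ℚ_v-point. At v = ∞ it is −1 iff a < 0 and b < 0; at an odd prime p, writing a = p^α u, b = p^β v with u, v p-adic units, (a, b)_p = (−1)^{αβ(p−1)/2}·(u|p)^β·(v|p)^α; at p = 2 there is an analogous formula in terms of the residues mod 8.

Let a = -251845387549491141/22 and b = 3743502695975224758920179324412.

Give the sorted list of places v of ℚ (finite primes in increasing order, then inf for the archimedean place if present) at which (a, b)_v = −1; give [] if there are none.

[37, 47]

(a, b) ≡ (-49742, 857327) mod (ℚ^×)²; places V = {2, 3, 7, 11, 17, 19, 29, 37, 47, ∞}.
(a,b)_19: α=1, u≡5; β=2, v≡5 (mod 19); (5|19)=+1, (5|19)=+1; sign (−1)^0·+1^2·+1^1 = +1.
(a,b)_3: α=2, u≡1; β=0, v≡2 (mod 3); (1|3)=+1, (2|3)=-1; sign (−1)^0·+1^0·-1^2 = +1.
(a,b)_∞: sgn(-49742)=−, sgn(857327)=+, so +1.
(a,b)_47: α=2, u≡15; β=3, v≡19 (mod 47); (15|47)=-1, (19|47)=-1; sign (−1)^0·-1^3·-1^2 = -1.
(a,b)_2: α=-1, β=2; u≡1, v≡7 (mod 8); ε(u)ε(v)=0·1, αω(v)=-1·0, βω(u)=2·0; sum ≡ 0  ⇒  +1.
(a,b)_11: α=-1, u≡6; β=2, v≡9 (mod 11); (6|11)=-1, (9|11)=+1; sign (−1)^0·-1^2·+1^-1 = +1.
(a,b)_29: α=0, u≡24; β=3, v≡19 (mod 29); (24|29)=+1, (19|29)=-1; sign (−1)^0·+1^3·-1^0 = +1.
(a,b)_37: α=2, u≡2; β=3, v≡3 (mod 37); (2|37)=-1, (3|37)=+1; sign (−1)^0·-1^3·+1^2 = -1.
(a,b)_17: α=5, u≡2; β=5, v≡2 (mod 17); (2|17)=+1, (2|17)=+1; sign (−1)^0·+1^5·+1^5 = +1.
(a,b)_7: α=3, u≡5; β=6, v≡1 (mod 7); (5|7)=-1, (1|7)=+1; sign (−1)^0·-1^6·+1^3 = +1.
Ram(-49742, 857327) = {37, 47}; no ℚ_37-point on the conic.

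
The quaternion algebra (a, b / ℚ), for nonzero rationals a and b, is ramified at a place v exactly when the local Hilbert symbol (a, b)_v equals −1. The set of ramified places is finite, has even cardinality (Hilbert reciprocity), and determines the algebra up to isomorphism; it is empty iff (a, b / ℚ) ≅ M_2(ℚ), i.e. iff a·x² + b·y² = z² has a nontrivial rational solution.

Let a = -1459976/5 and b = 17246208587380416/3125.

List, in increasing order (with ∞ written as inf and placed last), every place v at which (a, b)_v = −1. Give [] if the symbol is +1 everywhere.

[2, 31]

Mod squares: a ≡ -2170, b ≡ 4495. Check v ∈ {∞, 2, 3, 5, 7, 29, 31}.
v=29: a=29^2·(≡24), b=29^5·(≡21) mod 29; (24|29)=+1, (21|29)=-1; (−1)^{2·5·14}·(+1)^5·(-1)^2 = +1.
v=5: a=5^-1·(≡4), b=5^-5·(≡1) mod 5; (4|5)=+1, (1|5)=+1; (−1)^{-1·-5·2}·(+1)^-5·(+1)^-1 = +1.
v=31: a=31^1·(≡11), b=31^3·(≡23) mod 31; (11|31)=-1, (23|31)=-1; (−1)^{1·3·15}·(-1)^3·(-1)^1 = -1.
v=∞: -2170 < 0 and 4495 > 0  ⇒  (a,b)_∞ = +1.
v=3: a=3^0·(≡2), b=3^2·(≡1) mod 3; (2|3)=-1, (1|3)=+1; (−1)^{0·2·1}·(-1)^2·(+1)^0 = +1.
v=2: v_2(a)=3, v_2(b)=6; units ≡ 3, 7 (mod 8); ε·ε+αω+βω = 1·1+3·0+6·1 ≡ 1  ⇒  (a,b)_2 = -1.
v=7: a=7^1·(≡5), b=7^2·(≡4) mod 7; (5|7)=-1, (4|7)=+1; (−1)^{1·2·3}·(-1)^2·(+1)^1 = +1.
|Ram(-2170, 4495)| = 2, even; anisotropic at {2, 31}.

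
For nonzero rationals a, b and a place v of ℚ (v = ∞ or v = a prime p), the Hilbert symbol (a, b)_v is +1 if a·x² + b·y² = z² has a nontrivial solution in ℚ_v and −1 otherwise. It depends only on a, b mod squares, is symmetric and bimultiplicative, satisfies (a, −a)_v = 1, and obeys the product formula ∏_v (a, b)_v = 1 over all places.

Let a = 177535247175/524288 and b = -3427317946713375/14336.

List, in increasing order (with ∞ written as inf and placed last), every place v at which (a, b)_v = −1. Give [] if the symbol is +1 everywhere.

[2, 7, 11, 13]

(a, b) ≡ (286, -210) mod (ℚ^×)²; places V = {2, 3, 5, 7, 11, 13, 29, ∞}.
(a,b)_3: α=10, u≡1; β=13, v≡2 (mod 3); (1|3)=+1, (2|3)=-1; sign (−1)^0·+1^13·-1^10 = +1.
(a,b)_29: α=2, u≡6; β=2, v≡7 (mod 29); (6|29)=+1, (7|29)=+1; sign (−1)^0·+1^2·+1^2 = +1.
(a,b)_11: α=1, u≡5; β=2, v≡6 (mod 11); (5|11)=+1, (6|11)=-1; sign (−1)^0·+1^2·-1^1 = -1.
(a,b)_7: α=0, u≡3; β=-1, v≡5 (mod 7); (3|7)=-1, (5|7)=-1; sign (−1)^0·-1^-1·-1^0 = -1.
(a,b)_2: α=-19, β=-11; u≡7, v≡7 (mod 8); ε(u)ε(v)=1·1, αω(v)=-19·0, βω(u)=-11·0; sum ≡ 1  ⇒  -1.
(a,b)_∞: sgn(286)=+, sgn(-210)=−, so +1.
(a,b)_13: α=1, u≡12; β=2, v≡2 (mod 13); (12|13)=+1, (2|13)=-1; sign (−1)^0·+1^2·-1^1 = -1.
(a,b)_5: α=2, u≡4; β=3, v≡3 (mod 5); (4|5)=+1, (3|5)=-1; sign (−1)^0·+1^3·-1^2 = +1.
|Ram(286, -210)| = 4, even; anisotropic at {2, 7, 11, 13}.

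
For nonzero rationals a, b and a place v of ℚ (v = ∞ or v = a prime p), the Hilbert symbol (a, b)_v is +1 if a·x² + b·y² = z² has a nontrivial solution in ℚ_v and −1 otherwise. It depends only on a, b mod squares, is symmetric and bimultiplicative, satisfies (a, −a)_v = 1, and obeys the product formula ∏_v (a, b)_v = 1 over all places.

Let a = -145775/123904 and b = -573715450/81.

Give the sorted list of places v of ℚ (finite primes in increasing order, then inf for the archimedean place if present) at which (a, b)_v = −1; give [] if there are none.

(a, b) ≡ (-119, -189658) mod (ℚ^×)²; places V = {2, 3, 5, 7, 11, 17, 19, 23, 31, ∞}.
(a,b)_5: α=2, u≡1; β=2, v≡2 (mod 5); (1|5)=+1, (2|5)=-1; sign (−1)^0·+1^2·-1^2 = +1.
(a,b)_7: α=3, u≡4; β=1, v≡6 (mod 7); (4|7)=+1, (6|7)=-1; sign (−1)^1·+1^1·-1^3 = +1.
(a,b)_3: α=0, u≡1; β=-4, v≡2 (mod 3); (1|3)=+1, (2|3)=-1; sign (−1)^0·+1^-4·-1^0 = +1.
(a,b)_∞: sgn(-119)=−, sgn(-189658)=−, so -1.
(a,b)_19: α=0, u≡10; β=1, v≡2 (mod 19); (10|19)=-1, (2|19)=-1; sign (−1)^0·-1^1·-1^0 = -1.
(a,b)_23: α=0, u≡15; β=1, v≡11 (mod 23); (15|23)=-1, (11|23)=-1; sign (−1)^0·-1^1·-1^0 = -1.
(a,b)_2: α=-10, β=1; u≡1, v≡3 (mod 8); ε(u)ε(v)=0·1, αω(v)=-10·1, βω(u)=1·0; sum ≡ 0  ⇒  +1.
(a,b)_31: α=0, u≡25; β=1, v≡1 (mod 31); (25|31)=+1, (1|31)=+1; sign (−1)^0·+1^1·+1^0 = +1.
(a,b)_11: α=-2, u≡8; β=2, v≡3 (mod 11); (8|11)=-1, (3|11)=+1; sign (−1)^0·-1^2·+1^-2 = +1.
(a,b)_17: α=1, u≡14; β=0, v≡7 (mod 17); (14|17)=-1, (7|17)=-1; sign (−1)^0·-1^0·-1^1 = -1.
|Ram(-119, -189658)| = 4, even; anisotropic at {17, 19, 23, ∞}.

[17, 19, 23, inf]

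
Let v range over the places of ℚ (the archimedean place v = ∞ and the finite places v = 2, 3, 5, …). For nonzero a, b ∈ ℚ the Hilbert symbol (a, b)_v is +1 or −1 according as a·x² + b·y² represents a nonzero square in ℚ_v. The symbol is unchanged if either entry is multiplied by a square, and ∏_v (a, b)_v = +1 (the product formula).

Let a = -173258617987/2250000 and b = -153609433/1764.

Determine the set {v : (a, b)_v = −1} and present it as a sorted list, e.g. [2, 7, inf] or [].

[19, 29, 31, inf]

(a, b) ≡ (-15283, -290377) mod (ℚ^×)²; places V = {2, 3, 5, 7, 13, 17, 19, 23, 29, 31, 37, ∞}.
(a,b)_29: α=1, u≡7; β=1, v≡17 (mod 29); (7|29)=+1, (17|29)=-1; sign (−1)^0·+1^1·-1^1 = -1.
(a,b)_13: α=2, u≡8; β=0, v≡4 (mod 13); (8|13)=-1, (4|13)=+1; sign (−1)^0·-1^0·+1^2 = +1.
(a,b)_31: α=1, u≡3; β=1, v≡24 (mod 31); (3|31)=-1, (24|31)=-1; sign (−1)^1·-1^1·-1^1 = -1.
(a,b)_7: α=2, u≡5; β=-2, v≡2 (mod 7); (5|7)=-1, (2|7)=+1; sign (−1)^0·-1^-2·+1^2 = +1.
(a,b)_2: α=-4, β=-2; u≡5, v≡7 (mod 8); ε(u)ε(v)=0·1, αω(v)=-4·0, βω(u)=-2·1; sum ≡ 0  ⇒  +1.
(a,b)_19: α=0, u≡2; β=1, v≡12 (mod 19); (2|19)=-1, (12|19)=-1; sign (−1)^0·-1^1·-1^0 = -1.
(a,b)_3: α=-2, u≡2; β=-2, v≡2 (mod 3); (2|3)=-1, (2|3)=-1; sign (−1)^0·-1^-2·-1^-2 = +1.
(a,b)_17: α=1, u≡15; β=1, v≡15 (mod 17); (15|17)=+1, (15|17)=+1; sign (−1)^0·+1^1·+1^1 = +1.
(a,b)_∞: sgn(-15283)=−, sgn(-290377)=−, so -1.
(a,b)_23: α=0, u≡3; β=2, v≡20 (mod 23); (3|23)=+1, (20|23)=-1; sign (−1)^0·+1^2·-1^0 = +1.
(a,b)_5: α=-6, u≡2; β=0, v≡3 (mod 5); (2|5)=-1, (3|5)=-1; sign (−1)^0·-1^0·-1^-6 = +1.
(a,b)_37: α=2, u≡35; β=0, v≡4 (mod 37); (35|37)=-1, (4|37)=+1; sign (−1)^0·-1^0·+1^2 = +1.
|Ram(-15283, -290377)| = 4, even; anisotropic at {19, 29, 31, ∞}.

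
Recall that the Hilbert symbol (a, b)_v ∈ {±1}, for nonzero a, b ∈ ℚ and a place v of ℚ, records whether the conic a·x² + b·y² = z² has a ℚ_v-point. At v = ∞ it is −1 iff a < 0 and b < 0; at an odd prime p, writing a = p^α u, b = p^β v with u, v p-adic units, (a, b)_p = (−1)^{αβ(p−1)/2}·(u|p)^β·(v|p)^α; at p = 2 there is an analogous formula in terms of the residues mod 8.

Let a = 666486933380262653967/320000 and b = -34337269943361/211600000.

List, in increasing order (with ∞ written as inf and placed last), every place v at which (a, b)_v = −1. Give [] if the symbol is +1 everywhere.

(a, b) ≡ (7854, -5610) mod (ℚ^×)²; places V = {2, 3, 5, 7, 11, 17, 23, ∞}.
(a,b)_3: α=5, u≡2; β=7, v≡2 (mod 3); (2|3)=-1, (2|3)=-1; sign (−1)^1·-1^7·-1^5 = -1.
(a,b)_11: α=7, u≡6; β=3, v≡6 (mod 11); (6|11)=-1, (6|11)=-1; sign (−1)^1·-1^3·-1^7 = -1.
(a,b)_5: α=-4, u≡1; β=-5, v≡2 (mod 5); (1|5)=+1, (2|5)=-1; sign (−1)^0·+1^-5·-1^-4 = +1.
(a,b)_2: α=-9, β=-7; u≡7, v≡3 (mod 8); ε(u)ε(v)=1·1, αω(v)=-9·1, βω(u)=-7·0; sum ≡ 0  ⇒  +1.
(a,b)_∞: sgn(7854)=+, sgn(-5610)=−, so +1.
(a,b)_17: α=7, u≡5; β=3, v≡11 (mod 17); (5|17)=-1, (11|17)=-1; sign (−1)^0·-1^3·-1^7 = +1.
(a,b)_23: α=0, u≡17; β=-2, v≡16 (mod 23); (17|23)=-1, (16|23)=+1; sign (−1)^0·-1^-2·+1^0 = +1.
(a,b)_7: α=3, u≡2; β=4, v≡1 (mod 7); (2|7)=+1, (1|7)=+1; sign (−1)^0·+1^4·+1^3 = +1.
Ram(7854, -5610) = {3, 11}; no ℚ_3-point on the conic.

[3, 11]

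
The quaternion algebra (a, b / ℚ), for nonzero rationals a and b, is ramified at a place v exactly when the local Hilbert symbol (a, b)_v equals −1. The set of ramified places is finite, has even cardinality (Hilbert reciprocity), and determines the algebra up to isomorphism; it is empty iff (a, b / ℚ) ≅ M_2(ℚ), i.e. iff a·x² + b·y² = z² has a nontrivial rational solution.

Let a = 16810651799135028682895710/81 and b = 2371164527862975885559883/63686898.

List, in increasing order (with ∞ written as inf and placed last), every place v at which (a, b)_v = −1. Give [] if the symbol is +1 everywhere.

[23, 47]

(a, b) ≡ (299710, 3811606) mod (ℚ^×)²; places V = {2, 3, 5, 7, 11, 13, 17, 19, 23, 29, 41, 43, 47, ∞}.
(a,b)_19: α=0, u≡1; β=-2, v≡1 (mod 19); (1|19)=+1, (1|19)=+1; sign (−1)^0·+1^-2·+1^0 = +1.
(a,b)_7: α=0, u≡3; β=2, v≡4 (mod 7); (3|7)=-1, (4|7)=+1; sign (−1)^0·-1^2·+1^0 = +1.
(a,b)_3: α=-4, u≡1; β=-6, v≡1 (mod 3); (1|3)=+1, (1|3)=+1; sign (−1)^0·+1^-6·+1^-4 = +1.
(a,b)_47: α=4, u≡29; β=3, v≡19 (mod 47); (29|47)=-1, (19|47)=-1; sign (−1)^0·-1^3·-1^4 = -1.
(a,b)_23: α=4, u≡7; β=5, v≡11 (mod 23); (7|23)=-1, (11|23)=-1; sign (−1)^0·-1^5·-1^4 = -1.
(a,b)_5: α=1, u≡2; β=0, v≡1 (mod 5); (2|5)=-1, (1|5)=+1; sign (−1)^0·-1^0·+1^1 = +1.
(a,b)_11: α=0, u≡9; β=-2, v≡10 (mod 11); (9|11)=+1, (10|11)=-1; sign (−1)^0·+1^-2·-1^0 = +1.
(a,b)_2: α=1, β=-1; u≡7, v≡3 (mod 8); ε(u)ε(v)=1·1, αω(v)=1·1, βω(u)=-1·0; sum ≡ 0  ⇒  +1.
(a,b)_13: α=2, u≡8; β=2, v≡7 (mod 13); (8|13)=-1, (7|13)=-1; sign (−1)^0·-1^2·-1^2 = +1.
(a,b)_43: α=1, u≡41; β=1, v≡33 (mod 43); (41|43)=+1, (33|43)=-1; sign (−1)^1·+1^1·-1^1 = +1.
(a,b)_∞: sgn(299710)=+, sgn(3811606)=+, so +1.
(a,b)_29: α=2, u≡5; β=2, v≡25 (mod 29); (5|29)=+1, (25|29)=+1; sign (−1)^0·+1^2·+1^2 = +1.
(a,b)_17: α=3, u≡8; β=2, v≡2 (mod 17); (8|17)=+1, (2|17)=+1; sign (−1)^0·+1^2·+1^3 = +1.
(a,b)_41: α=1, u≡26; β=1, v≡19 (mod 41); (26|41)=-1, (19|41)=-1; sign (−1)^0·-1^1·-1^1 = +1.
|Ram(299710, 3811606)| = 2, even; anisotropic at {23, 47}.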